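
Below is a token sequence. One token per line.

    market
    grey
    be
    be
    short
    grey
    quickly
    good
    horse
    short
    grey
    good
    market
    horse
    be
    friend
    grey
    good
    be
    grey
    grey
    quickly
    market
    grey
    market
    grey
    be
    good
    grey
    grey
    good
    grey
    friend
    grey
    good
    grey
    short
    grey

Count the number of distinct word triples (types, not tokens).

38 tokens → 36 trigram windows in total.
Repeated trigrams (each contributes count−1 duplicates):
  friend grey good: 2
  grey good grey: 2
  market grey be: 2
3 duplicate windows → 36 − 3 = 33 distinct.

33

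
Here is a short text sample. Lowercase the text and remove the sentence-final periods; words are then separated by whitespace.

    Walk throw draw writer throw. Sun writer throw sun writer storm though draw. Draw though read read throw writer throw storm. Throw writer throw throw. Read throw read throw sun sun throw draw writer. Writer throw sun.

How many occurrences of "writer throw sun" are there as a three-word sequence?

Scanning the 35 overlapping trigram windows for "writer throw sun":
  position 4–6: writer throw sun
  position 7–9: writer throw sun
  position 35–37: writer throw sun

3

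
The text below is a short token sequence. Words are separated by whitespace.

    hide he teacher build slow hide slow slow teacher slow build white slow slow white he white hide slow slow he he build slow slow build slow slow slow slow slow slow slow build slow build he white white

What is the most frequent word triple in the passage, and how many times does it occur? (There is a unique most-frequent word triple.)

"slow slow slow", 5 times

Trigram frequencies (highest first):
  slow slow slow: 5
  hide slow slow: 2
  build slow slow: 2
  slow slow build: 2
  slow build slow: 2
  hide he teacher: 1
  … (23 more, each ≤ 1)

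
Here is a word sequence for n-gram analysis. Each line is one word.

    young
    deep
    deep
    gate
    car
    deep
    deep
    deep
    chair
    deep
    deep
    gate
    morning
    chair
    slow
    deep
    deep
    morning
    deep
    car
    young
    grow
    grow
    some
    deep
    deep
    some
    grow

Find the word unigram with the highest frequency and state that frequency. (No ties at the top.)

"deep", 12 times

Unigram frequencies (highest first):
  deep: 12
  grow: 3
  young: 2
  gate: 2
  car: 2
  chair: 2
  … (3 more, each ≤ 2)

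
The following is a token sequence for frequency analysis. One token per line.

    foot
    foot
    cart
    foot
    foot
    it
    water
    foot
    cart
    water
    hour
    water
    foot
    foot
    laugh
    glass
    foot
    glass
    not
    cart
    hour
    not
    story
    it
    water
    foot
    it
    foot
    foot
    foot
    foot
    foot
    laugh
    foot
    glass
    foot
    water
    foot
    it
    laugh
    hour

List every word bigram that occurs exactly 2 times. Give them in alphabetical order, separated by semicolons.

Bigram counts meeting the condition (exactly 2 times):
  foot cart: 2
  foot glass: 2
  foot laugh: 2
  glass foot: 2
  it water: 2

foot cart; foot glass; foot laugh; glass foot; it water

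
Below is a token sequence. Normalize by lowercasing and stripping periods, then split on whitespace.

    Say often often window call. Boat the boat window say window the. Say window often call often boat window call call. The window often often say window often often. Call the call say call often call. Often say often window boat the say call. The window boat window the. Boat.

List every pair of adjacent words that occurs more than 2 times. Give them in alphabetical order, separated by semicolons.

Bigram counts meeting the condition (more than 2 times):
  boat window: 3
  call often: 3
  call the: 3
  often call: 3
  often often: 3
  say window: 3
  window often: 3

boat window; call often; call the; often call; often often; say window; window often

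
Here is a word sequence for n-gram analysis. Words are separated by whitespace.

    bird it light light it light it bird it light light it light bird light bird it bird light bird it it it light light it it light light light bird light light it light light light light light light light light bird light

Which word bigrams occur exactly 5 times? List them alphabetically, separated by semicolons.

light bird; light it

Bigram counts meeting the condition (exactly 5 times):
  light bird: 5
  light it: 5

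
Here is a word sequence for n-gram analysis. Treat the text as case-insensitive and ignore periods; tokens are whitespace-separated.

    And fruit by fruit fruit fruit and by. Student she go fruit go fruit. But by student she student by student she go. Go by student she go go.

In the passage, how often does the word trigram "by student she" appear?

4

Scanning the 27 overlapping trigram windows for "by student she":
  position 8–10: by student she
  position 16–18: by student she
  position 20–22: by student she
  position 25–27: by student she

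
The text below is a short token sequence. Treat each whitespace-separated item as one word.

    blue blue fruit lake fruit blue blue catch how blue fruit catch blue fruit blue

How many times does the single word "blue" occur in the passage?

Scanning the 15 tokens for "blue":
  position 1: blue
  position 2: blue
  position 6: blue
  position 7: blue
  position 10: blue
  position 13: blue
  position 15: blue

7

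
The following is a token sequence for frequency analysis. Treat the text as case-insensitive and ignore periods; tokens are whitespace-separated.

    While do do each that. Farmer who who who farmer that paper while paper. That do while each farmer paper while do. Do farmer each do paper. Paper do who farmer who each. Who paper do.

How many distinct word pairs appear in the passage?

36 tokens → 35 bigram windows in total.
Repeated bigrams (each contributes count−1 duplicates):
  do do: 2
  farmer who: 2
  paper do: 2
  paper while: 2
  while do: 2
  who farmer: 2
  who who: 2
7 duplicate windows → 35 − 7 = 28 distinct.

28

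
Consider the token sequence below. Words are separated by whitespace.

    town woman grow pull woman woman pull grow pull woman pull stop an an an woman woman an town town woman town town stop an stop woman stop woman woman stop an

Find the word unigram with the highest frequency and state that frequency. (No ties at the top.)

Unigram frequencies (highest first):
  woman: 10
  an: 6
  town: 5
  stop: 5
  pull: 4
  grow: 2

"woman", 10 times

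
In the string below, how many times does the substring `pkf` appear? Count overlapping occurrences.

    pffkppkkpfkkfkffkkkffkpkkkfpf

0

Sliding a length-3 window over the 29 characters (27 positions):
  (no match at any position)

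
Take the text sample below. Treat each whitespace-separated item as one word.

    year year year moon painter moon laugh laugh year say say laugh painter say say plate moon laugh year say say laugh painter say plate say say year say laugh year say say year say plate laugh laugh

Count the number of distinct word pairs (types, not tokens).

38 tokens → 37 bigram windows in total.
Repeated bigrams (each contributes count−1 duplicates):
  say say: 5
  year say: 5
  laugh year: 3
  say laugh: 3
  say plate: 3
  laugh laugh: 2
  laugh painter: 2
  moon laugh: 2
  … (3 more repeated)
20 duplicate windows → 37 − 20 = 17 distinct.

17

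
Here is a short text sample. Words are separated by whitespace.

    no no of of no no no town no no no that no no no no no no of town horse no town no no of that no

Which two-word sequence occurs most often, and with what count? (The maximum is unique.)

Bigram frequencies (highest first):
  no no: 11
  no of: 3
  no town: 2
  town no: 2
  that no: 2
  of of: 1
  … (6 more, each ≤ 1)

"no no", 11 times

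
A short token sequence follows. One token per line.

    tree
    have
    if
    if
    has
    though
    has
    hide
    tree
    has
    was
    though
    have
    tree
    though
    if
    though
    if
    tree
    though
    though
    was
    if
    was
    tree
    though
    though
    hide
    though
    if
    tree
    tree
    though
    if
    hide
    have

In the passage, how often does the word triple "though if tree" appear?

Scanning the 34 overlapping trigram windows for "though if tree":
  position 17–19: though if tree
  position 29–31: though if tree

2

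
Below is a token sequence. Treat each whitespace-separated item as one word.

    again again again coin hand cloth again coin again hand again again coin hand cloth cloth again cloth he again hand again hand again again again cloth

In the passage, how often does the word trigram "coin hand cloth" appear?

2

Scanning the 25 overlapping trigram windows for "coin hand cloth":
  position 4–6: coin hand cloth
  position 13–15: coin hand cloth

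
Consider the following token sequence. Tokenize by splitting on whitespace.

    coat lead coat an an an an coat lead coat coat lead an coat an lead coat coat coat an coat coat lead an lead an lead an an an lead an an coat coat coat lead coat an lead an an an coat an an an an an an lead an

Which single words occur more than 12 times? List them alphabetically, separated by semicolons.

an; coat

Unigram counts meeting the condition (more than 12 times):
  an: 25
  coat: 16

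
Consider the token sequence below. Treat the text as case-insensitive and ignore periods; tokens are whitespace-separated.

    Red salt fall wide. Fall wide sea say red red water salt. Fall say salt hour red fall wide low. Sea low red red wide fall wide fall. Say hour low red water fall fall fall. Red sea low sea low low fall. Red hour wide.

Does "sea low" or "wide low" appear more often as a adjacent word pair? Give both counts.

"sea low" (3 vs 1)

"sea low": 3 occurrences
"wide low": 1 occurrence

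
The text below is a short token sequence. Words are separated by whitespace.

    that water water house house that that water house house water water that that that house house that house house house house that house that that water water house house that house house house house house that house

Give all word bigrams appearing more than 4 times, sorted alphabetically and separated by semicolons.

Bigram counts meeting the condition (more than 4 times):
  house house: 11
  house that: 6
  that house: 5

house house; house that; that house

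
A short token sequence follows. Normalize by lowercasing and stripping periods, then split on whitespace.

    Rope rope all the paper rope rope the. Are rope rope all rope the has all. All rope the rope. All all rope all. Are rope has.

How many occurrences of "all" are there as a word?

Scanning the 27 tokens for "all":
  position 3: all
  position 12: all
  position 16: all
  position 17: all
  position 21: all
  position 22: all
  position 24: all

7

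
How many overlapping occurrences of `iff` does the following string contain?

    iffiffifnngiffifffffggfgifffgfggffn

5

Sliding a length-3 window over the 35 characters (33 positions):
  position 1–3: iff
  position 4–6: iff
  position 12–14: iff
  position 15–17: iff
  position 25–27: iff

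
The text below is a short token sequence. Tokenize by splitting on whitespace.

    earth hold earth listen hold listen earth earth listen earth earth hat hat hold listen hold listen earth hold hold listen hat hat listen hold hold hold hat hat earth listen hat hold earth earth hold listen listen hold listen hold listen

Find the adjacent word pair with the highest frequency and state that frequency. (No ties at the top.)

"hold listen", 7 times

Bigram frequencies (highest first):
  hold listen: 7
  listen hold: 5
  earth hold: 3
  earth listen: 3
  listen earth: 3
  earth earth: 3
  … (10 more, each ≤ 3)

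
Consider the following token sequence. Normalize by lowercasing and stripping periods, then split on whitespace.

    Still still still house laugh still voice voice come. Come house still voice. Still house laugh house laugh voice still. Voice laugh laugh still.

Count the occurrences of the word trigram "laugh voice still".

1

Scanning the 22 overlapping trigram windows for "laugh voice still":
  position 18–20: laugh voice still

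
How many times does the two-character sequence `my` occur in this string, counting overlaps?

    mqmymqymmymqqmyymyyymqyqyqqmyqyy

Sliding a length-2 window over the 32 characters (31 positions):
  position 3–4: my
  position 9–10: my
  position 14–15: my
  position 17–18: my
  position 28–29: my

5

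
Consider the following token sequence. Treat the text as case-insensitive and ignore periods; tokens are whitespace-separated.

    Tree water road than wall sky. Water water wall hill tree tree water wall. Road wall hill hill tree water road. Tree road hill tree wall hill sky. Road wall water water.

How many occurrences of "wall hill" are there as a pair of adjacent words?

3

Scanning the 31 overlapping bigram windows for "wall hill":
  position 9–10: wall hill
  position 16–17: wall hill
  position 26–27: wall hill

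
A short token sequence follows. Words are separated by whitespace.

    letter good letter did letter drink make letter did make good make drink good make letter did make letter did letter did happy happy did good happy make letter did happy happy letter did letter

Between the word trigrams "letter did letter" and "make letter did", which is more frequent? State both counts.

"letter did letter": 3 occurrences
"make letter did": 4 occurrences

"make letter did" (4 vs 3)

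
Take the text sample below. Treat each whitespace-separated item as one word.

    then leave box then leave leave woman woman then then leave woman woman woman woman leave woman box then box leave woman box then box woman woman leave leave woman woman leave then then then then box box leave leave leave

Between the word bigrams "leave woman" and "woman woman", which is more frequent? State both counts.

"woman woman" (6 vs 5)

"leave woman": 5 occurrences
"woman woman": 6 occurrences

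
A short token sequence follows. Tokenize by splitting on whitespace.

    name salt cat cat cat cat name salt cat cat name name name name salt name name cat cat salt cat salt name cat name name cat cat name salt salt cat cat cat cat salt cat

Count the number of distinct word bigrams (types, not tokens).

9

37 tokens → 36 bigram windows in total.
Repeated bigrams (each contributes count−1 duplicates):
  cat cat: 9
  name name: 5
  salt cat: 5
  cat name: 4
  name salt: 4
  cat salt: 3
  name cat: 3
  salt name: 2
27 duplicate windows → 36 − 27 = 9 distinct.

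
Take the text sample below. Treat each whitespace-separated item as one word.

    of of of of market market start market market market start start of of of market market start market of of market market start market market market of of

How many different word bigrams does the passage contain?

8

29 tokens → 28 bigram windows in total.
Repeated bigrams (each contributes count−1 duplicates):
  market market: 7
  of of: 7
  market start: 4
  of market: 3
  start market: 3
  market of: 2
20 duplicate windows → 28 − 20 = 8 distinct.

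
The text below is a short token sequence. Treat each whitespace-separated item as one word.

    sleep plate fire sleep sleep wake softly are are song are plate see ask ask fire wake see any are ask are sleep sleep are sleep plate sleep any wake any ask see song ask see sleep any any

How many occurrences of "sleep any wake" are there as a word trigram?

1

Scanning the 37 overlapping trigram windows for "sleep any wake":
  position 28–30: sleep any wake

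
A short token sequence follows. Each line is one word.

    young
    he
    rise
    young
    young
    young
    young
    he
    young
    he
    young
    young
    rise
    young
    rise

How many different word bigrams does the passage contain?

6

15 tokens → 14 bigram windows in total.
Repeated bigrams (each contributes count−1 duplicates):
  young young: 4
  young he: 3
  he young: 2
  rise young: 2
  young rise: 2
8 duplicate windows → 14 − 8 = 6 distinct.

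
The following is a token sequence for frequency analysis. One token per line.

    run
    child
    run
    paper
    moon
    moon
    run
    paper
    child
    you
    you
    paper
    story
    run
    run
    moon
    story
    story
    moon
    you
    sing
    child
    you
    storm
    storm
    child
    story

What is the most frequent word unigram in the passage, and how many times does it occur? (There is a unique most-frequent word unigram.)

Unigram frequencies (highest first):
  run: 5
  child: 4
  moon: 4
  you: 4
  story: 4
  paper: 3
  … (2 more, each ≤ 2)

"run", 5 times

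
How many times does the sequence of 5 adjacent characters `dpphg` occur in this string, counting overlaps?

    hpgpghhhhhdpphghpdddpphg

Sliding a length-5 window over the 24 characters (20 positions):
  position 11–15: dpphg
  position 20–24: dpphg

2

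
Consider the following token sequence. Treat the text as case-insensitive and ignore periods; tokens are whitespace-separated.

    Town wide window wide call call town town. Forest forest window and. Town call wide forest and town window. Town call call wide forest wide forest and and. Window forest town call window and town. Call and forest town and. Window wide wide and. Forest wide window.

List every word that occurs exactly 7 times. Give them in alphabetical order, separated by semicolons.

Unigram counts meeting the condition (exactly 7 times):
  call: 7
  window: 7

call; window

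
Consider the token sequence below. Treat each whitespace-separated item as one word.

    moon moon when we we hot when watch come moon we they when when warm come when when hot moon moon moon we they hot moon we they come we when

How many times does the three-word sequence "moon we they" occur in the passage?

Scanning the 29 overlapping trigram windows for "moon we they":
  position 10–12: moon we they
  position 22–24: moon we they
  position 26–28: moon we they

3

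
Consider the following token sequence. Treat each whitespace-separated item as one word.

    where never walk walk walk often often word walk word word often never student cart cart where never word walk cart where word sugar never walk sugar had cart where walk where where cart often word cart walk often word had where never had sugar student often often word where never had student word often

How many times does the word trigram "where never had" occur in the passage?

Scanning the 53 overlapping trigram windows for "where never had":
  position 42–44: where never had
  position 50–52: where never had

2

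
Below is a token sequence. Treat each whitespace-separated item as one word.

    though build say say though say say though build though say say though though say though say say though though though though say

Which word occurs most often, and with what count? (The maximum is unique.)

Unigram frequencies (highest first):
  though: 11
  say: 10
  build: 2

"though", 11 times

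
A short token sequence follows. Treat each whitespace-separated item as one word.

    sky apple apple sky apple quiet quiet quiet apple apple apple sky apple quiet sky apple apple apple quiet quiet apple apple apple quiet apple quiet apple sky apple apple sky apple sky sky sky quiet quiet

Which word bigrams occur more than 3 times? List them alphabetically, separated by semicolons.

apple apple; apple quiet; apple sky; quiet apple; quiet quiet; sky apple

Bigram counts meeting the condition (more than 3 times):
  apple apple: 8
  apple quiet: 5
  apple sky: 5
  quiet apple: 4
  quiet quiet: 4
  sky apple: 6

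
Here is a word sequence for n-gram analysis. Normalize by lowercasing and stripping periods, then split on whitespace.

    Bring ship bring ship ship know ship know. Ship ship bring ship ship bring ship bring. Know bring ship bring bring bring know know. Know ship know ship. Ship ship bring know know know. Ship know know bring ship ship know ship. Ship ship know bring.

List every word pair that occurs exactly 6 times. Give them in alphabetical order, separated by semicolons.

Bigram counts meeting the condition (exactly 6 times):
  bring ship: 6
  know ship: 6
  ship bring: 6
  ship know: 6

bring ship; know ship; ship bring; ship know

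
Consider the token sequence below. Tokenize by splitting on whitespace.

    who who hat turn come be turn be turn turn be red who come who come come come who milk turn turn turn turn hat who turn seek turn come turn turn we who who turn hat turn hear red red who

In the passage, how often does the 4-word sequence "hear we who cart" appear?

0

Scanning the 39 overlapping 4-gram windows for "hear we who cart":
  (none found)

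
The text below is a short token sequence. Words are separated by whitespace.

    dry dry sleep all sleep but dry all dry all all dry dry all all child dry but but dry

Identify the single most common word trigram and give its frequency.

Trigram frequencies (highest first):
  dry all all: 2
  dry dry sleep: 1
  dry sleep all: 1
  sleep all sleep: 1
  all sleep but: 1
  sleep but dry: 1
  … (11 more, each ≤ 1)

"dry all all", 2 times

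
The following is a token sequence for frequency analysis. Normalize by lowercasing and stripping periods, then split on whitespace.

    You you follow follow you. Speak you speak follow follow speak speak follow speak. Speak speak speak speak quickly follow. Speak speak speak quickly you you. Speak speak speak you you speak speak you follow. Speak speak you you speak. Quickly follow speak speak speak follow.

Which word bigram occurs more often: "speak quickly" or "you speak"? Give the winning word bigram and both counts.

"you speak" (5 vs 3)

"speak quickly": 3 occurrences
"you speak": 5 occurrences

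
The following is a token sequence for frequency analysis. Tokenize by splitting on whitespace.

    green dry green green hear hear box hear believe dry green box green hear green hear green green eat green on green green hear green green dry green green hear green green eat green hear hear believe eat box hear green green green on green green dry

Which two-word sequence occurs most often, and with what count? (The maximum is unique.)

Bigram frequencies (highest first):
  green green: 9
  green hear: 6
  hear green: 5
  green dry: 3
  dry green: 3
  hear hear: 2
  … (12 more, each ≤ 2)

"green green", 9 times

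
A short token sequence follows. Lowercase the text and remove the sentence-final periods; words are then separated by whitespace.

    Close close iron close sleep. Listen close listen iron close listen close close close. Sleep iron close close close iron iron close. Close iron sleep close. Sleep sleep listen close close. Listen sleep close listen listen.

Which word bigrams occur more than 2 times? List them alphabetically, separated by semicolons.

close close; close iron; close listen; close sleep; iron close; listen close

Bigram counts meeting the condition (more than 2 times):
  close close: 7
  close iron: 3
  close listen: 4
  close sleep: 3
  iron close: 4
  listen close: 3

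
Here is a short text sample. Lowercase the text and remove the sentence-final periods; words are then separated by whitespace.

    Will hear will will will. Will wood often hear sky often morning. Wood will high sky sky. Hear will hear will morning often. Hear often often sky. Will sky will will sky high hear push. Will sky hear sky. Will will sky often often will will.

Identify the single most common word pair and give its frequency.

"will will", 6 times

Bigram frequencies (highest first):
  will will: 6
  will sky: 4
  hear will: 3
  sky will: 3
  will hear: 2
  often hear: 2
  … (21 more, each ≤ 2)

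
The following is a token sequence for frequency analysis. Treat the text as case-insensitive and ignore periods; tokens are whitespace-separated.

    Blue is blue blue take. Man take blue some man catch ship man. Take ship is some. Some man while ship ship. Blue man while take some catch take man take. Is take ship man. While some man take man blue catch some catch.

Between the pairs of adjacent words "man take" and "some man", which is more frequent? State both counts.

"man take" (4 vs 3)

"man take": 4 occurrences
"some man": 3 occurrences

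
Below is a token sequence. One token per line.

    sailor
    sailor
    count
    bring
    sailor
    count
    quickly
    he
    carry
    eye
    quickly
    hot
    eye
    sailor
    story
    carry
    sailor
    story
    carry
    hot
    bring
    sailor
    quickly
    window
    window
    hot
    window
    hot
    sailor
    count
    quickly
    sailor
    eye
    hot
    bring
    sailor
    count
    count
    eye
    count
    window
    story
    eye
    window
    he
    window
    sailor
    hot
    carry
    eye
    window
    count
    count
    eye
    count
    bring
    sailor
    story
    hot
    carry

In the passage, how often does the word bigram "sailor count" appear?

Scanning the 59 overlapping bigram windows for "sailor count":
  position 2–3: sailor count
  position 5–6: sailor count
  position 29–30: sailor count
  position 36–37: sailor count

4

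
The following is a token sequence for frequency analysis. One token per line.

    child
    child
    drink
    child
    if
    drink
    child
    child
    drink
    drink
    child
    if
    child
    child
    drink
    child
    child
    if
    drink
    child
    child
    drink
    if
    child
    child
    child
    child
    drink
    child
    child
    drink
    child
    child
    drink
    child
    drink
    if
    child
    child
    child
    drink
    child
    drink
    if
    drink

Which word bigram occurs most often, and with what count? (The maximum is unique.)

"child child", 12 times

Bigram frequencies (highest first):
  child child: 12
  child drink: 10
  drink child: 9
  child if: 3
  if drink: 3
  if child: 3
  … (2 more, each ≤ 3)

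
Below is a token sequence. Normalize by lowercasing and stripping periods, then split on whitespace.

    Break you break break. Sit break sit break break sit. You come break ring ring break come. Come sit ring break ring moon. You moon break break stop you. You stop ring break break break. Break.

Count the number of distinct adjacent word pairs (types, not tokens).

24

36 tokens → 35 bigram windows in total.
Repeated bigrams (each contributes count−1 duplicates):
  break break: 6
  break sit: 3
  ring break: 3
  break ring: 2
  sit break: 2
11 duplicate windows → 35 − 11 = 24 distinct.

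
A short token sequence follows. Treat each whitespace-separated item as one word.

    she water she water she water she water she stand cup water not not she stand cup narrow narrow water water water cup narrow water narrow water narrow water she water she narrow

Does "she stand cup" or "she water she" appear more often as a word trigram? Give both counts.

"she water she" (5 vs 2)

"she stand cup": 2 occurrences
"she water she": 5 occurrences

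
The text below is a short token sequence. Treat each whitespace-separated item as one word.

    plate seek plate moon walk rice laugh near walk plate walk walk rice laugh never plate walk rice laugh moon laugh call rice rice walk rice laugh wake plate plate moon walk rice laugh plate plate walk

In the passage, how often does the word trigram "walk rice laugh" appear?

Scanning the 35 overlapping trigram windows for "walk rice laugh":
  position 5–7: walk rice laugh
  position 12–14: walk rice laugh
  position 17–19: walk rice laugh
  position 25–27: walk rice laugh
  position 32–34: walk rice laugh

5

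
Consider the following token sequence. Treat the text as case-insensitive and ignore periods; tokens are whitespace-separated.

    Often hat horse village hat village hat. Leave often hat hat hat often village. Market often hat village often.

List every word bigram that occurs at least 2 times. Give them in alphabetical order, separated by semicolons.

hat hat; hat village; often hat; village hat

Bigram counts meeting the condition (at least 2 times):
  hat hat: 2
  hat village: 2
  often hat: 3
  village hat: 2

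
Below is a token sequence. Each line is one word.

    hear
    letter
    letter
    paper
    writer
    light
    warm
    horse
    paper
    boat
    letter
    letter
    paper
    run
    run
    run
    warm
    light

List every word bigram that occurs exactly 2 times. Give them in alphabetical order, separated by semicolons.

letter letter; letter paper; run run

Bigram counts meeting the condition (exactly 2 times):
  letter letter: 2
  letter paper: 2
  run run: 2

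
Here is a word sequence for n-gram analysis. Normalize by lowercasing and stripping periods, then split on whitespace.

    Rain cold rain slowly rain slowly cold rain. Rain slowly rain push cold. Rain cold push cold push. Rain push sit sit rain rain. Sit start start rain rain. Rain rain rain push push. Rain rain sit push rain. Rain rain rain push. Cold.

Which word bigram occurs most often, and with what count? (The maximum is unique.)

"rain rain", 10 times

Bigram frequencies (highest first):
  rain rain: 10
  rain push: 4
  cold rain: 3
  rain slowly: 3
  push cold: 3
  push rain: 3
  … (13 more, each ≤ 2)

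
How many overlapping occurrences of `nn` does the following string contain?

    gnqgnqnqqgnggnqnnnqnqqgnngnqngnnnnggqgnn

7

Sliding a length-2 window over the 40 characters (39 positions):
  position 16–17: nn
  position 17–18: nn
  position 24–25: nn
  position 31–32: nn
  position 32–33: nn
  position 33–34: nn
  position 39–40: nn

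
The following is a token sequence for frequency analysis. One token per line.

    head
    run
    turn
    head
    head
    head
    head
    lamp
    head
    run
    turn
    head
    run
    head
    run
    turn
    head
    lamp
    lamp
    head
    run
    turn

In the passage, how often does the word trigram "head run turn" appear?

Scanning the 20 overlapping trigram windows for "head run turn":
  position 1–3: head run turn
  position 9–11: head run turn
  position 14–16: head run turn
  position 20–22: head run turn

4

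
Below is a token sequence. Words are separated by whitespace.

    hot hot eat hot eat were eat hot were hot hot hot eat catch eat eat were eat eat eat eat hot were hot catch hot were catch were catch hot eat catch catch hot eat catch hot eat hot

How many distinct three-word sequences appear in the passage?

40 tokens → 38 trigram windows in total.
Repeated trigrams (each contributes count−1 duplicates):
  catch hot eat: 3
  hot eat catch: 3
  eat eat eat: 2
  eat hot were: 2
  eat were eat: 2
  hot eat hot: 2
  hot hot eat: 2
  hot were hot: 2
10 duplicate windows → 38 − 10 = 28 distinct.

28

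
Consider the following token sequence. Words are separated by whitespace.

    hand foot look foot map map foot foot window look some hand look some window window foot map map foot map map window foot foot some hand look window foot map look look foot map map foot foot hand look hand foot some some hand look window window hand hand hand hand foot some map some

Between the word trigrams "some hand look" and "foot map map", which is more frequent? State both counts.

"foot map map" (4 vs 3)

"some hand look": 3 occurrences
"foot map map": 4 occurrences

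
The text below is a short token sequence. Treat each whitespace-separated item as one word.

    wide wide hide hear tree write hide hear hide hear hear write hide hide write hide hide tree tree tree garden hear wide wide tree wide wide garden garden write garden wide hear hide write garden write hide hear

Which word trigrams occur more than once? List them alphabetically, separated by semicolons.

write hide hear; write hide hide

Trigram counts meeting the condition (more than once):
  write hide hear: 2
  write hide hide: 2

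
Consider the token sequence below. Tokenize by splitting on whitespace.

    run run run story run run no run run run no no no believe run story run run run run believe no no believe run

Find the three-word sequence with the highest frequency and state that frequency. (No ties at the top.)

Trigram frequencies (highest first):
  run run run: 4
  run story run: 2
  story run run: 2
  run run no: 2
  no no believe: 2
  no believe run: 2
  … (9 more, each ≤ 1)

"run run run", 4 times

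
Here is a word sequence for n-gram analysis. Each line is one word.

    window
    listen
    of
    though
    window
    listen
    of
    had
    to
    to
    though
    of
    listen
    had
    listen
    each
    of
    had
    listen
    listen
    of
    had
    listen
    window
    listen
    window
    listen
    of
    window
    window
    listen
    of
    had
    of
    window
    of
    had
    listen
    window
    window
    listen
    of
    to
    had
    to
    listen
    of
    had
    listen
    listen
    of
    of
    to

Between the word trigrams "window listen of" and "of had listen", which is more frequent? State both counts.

"window listen of" (5 vs 4)

"window listen of": 5 occurrences
"of had listen": 4 occurrences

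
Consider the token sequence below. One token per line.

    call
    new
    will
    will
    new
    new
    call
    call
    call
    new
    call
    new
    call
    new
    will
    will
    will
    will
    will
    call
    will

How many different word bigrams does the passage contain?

21 tokens → 20 bigram windows in total.
Repeated bigrams (each contributes count−1 duplicates):
  will will: 5
  call new: 4
  new call: 3
  call call: 2
  new will: 2
11 duplicate windows → 20 − 11 = 9 distinct.

9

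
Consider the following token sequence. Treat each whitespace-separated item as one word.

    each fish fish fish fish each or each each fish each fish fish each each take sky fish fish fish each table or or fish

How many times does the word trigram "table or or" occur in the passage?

1

Scanning the 23 overlapping trigram windows for "table or or":
  position 22–24: table or or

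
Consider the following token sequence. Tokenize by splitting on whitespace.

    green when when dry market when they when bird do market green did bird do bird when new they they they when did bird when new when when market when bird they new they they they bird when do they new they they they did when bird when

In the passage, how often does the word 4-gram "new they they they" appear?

Scanning the 45 overlapping 4-gram windows for "new they they they":
  position 18–21: new they they they
  position 33–36: new they they they
  position 41–44: new they they they

3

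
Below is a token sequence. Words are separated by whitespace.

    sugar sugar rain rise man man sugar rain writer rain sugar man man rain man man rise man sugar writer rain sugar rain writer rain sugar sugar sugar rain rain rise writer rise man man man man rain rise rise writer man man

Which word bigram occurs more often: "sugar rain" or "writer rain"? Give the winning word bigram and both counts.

"sugar rain": 4 occurrences
"writer rain": 3 occurrences

"sugar rain" (4 vs 3)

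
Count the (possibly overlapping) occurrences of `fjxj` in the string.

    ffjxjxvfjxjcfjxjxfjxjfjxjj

Sliding a length-4 window over the 26 characters (23 positions):
  position 2–5: fjxj
  position 8–11: fjxj
  position 13–16: fjxj
  position 18–21: fjxj
  position 22–25: fjxj

5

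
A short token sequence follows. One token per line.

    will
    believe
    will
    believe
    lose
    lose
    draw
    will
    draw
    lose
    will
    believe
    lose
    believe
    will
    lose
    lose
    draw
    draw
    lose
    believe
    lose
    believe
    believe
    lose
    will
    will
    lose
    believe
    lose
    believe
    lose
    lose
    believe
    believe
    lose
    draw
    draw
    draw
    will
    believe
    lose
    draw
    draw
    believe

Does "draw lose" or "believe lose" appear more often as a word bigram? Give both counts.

"believe lose" (8 vs 2)

"draw lose": 2 occurrences
"believe lose": 8 occurrences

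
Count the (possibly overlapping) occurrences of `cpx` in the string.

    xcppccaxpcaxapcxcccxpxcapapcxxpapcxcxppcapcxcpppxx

0

Sliding a length-3 window over the 50 characters (48 positions):
  (no match at any position)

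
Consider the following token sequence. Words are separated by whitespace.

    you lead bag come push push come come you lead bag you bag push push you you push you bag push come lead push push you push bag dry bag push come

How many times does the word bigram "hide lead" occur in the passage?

0

Scanning the 31 overlapping bigram windows for "hide lead":
  (none found)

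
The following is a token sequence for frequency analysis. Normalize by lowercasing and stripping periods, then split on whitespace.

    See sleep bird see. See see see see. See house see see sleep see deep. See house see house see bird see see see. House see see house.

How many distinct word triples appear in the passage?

15

28 tokens → 26 trigram windows in total.
Repeated trigrams (each contributes count−1 duplicates):
  see see see: 5
  see house see: 4
  see see house: 3
  bird see see: 2
  house see see: 2
11 duplicate windows → 26 − 11 = 15 distinct.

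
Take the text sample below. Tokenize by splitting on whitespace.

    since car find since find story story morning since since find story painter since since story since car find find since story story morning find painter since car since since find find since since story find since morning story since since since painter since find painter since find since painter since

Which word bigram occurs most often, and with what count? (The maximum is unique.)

"since since", 6 times

Bigram frequencies (highest first):
  since since: 6
  find since: 5
  since find: 5
  painter since: 5
  since car: 3
  since story: 3
  … (15 more, each ≤ 2)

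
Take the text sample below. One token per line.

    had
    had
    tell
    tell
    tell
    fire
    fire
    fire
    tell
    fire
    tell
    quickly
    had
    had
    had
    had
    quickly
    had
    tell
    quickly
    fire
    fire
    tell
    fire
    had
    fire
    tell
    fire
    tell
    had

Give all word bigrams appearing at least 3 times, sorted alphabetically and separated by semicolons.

fire fire; fire tell; had had; tell fire

Bigram counts meeting the condition (at least 3 times):
  fire fire: 3
  fire tell: 5
  had had: 4
  tell fire: 4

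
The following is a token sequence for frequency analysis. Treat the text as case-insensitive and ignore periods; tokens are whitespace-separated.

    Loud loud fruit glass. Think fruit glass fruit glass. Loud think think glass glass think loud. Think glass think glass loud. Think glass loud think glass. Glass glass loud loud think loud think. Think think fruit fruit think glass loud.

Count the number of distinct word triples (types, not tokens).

29

40 tokens → 38 trigram windows in total.
Repeated trigrams (each contributes count−1 duplicates):
  glass loud think: 3
  loud think glass: 3
  think glass loud: 3
  loud think think: 2
  think glass glass: 2
  think loud think: 2
9 duplicate windows → 38 − 9 = 29 distinct.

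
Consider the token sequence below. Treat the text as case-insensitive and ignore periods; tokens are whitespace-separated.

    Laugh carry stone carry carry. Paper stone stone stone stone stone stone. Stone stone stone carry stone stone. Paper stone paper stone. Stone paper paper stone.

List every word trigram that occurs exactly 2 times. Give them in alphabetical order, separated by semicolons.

paper stone stone; stone paper stone; stone stone paper

Trigram counts meeting the condition (exactly 2 times):
  paper stone stone: 2
  stone paper stone: 2
  stone stone paper: 2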